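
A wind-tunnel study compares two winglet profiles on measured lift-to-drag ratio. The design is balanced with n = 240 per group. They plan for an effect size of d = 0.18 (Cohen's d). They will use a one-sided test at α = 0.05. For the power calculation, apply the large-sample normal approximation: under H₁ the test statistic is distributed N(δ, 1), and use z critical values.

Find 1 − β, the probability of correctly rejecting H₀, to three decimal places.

Noncentrality parameter: δ = d·√(n/2) = 0.18 × √(240/2) = 1.9718
One-sided α = 0.05 → critical value z_{0.05} = 1.645.
Power = P(Z > 1.645 − δ) = Φ(0.327) = 0.6281.

Power ≈ 0.628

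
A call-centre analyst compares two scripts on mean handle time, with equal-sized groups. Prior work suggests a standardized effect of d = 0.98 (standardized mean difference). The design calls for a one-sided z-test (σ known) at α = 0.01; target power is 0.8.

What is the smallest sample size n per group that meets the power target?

n = 21 per group

Set Φ(δ − 2.326) = 0.8; then δ − 2.326 = Φ⁻¹(0.8) = 0.842, giving δ = 3.168.
δ = d·√(n/2) ⇒ n = 2(δ/d)² = 2 × (3.168 / 0.98)² = 20.90.
Rounding up, n = 21 per group.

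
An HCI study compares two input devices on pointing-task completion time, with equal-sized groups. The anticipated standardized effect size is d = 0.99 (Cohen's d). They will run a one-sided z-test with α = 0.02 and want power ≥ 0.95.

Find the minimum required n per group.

n = 28 per group

Set Φ(δ − 2.054) = 0.95; then δ − 2.054 = Φ⁻¹(0.95) = 1.645, giving δ = 3.699.
δ = d·√(n/2) ⇒ n = 2(δ/d)² = 2 × (3.699 / 0.99)² = 27.91.
Round up to the next whole unit.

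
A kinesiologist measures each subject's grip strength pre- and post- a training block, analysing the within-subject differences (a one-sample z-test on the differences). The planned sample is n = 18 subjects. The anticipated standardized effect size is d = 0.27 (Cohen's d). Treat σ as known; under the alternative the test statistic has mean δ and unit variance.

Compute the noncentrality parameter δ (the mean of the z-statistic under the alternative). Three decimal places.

δ = d·√n = 0.27 × √18 = 1.1455

δ ≈ 1.146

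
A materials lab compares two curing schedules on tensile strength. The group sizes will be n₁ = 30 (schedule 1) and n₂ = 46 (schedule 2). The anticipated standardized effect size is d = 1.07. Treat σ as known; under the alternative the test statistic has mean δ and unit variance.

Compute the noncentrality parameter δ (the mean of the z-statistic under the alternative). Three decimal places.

The noncentrality parameter scales effect size by the design's sample-size factor: δ = d / √(1/n₁ + 1/n₂) = 1.07 / √(1/30 + 1/46) = 4.5595

δ ≈ 4.559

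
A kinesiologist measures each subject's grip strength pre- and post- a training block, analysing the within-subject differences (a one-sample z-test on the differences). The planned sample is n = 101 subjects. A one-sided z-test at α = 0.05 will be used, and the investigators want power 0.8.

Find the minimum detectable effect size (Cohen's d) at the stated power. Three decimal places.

d ≈ 0.247

Need Φ(δ − 1.645) = 0.8, so δ = 1.645 + 0.842 = 2.486.
δ = d·√n ⇒ d = δ/√n = 2.486/√101 = 0.2474.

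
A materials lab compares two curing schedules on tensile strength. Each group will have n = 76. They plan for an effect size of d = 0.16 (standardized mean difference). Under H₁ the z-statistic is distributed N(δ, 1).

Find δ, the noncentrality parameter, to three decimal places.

δ ≈ 0.986

δ = d·√(n/2) = 0.16 × √(76/2) = 0.9863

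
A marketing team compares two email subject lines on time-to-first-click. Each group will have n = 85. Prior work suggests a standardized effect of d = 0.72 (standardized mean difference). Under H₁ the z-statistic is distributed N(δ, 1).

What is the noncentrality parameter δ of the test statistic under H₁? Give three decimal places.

δ ≈ 4.694

δ = d·√(n/2) = 0.72 × √(85/2) = 4.6938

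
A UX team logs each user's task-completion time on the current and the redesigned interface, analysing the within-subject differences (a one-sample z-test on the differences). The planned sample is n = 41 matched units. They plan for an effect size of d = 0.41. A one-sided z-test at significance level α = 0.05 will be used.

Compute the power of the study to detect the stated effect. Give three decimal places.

Power ≈ 0.837

Noncentrality parameter: δ = d·√n = 0.41 × √41 = 2.6253
Critical value for a one-sided test at α = 0.05: z_α = 1.645.
Power = Φ(δ − 1.645) = Φ(0.980) = 0.8366.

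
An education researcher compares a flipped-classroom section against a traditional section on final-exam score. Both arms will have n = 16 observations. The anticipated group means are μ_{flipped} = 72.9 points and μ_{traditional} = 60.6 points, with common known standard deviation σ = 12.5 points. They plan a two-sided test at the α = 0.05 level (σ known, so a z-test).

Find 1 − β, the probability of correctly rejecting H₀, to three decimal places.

Standardized effect: d = |μ_{flipped} − μ_{traditional}| / σ = |72.9 − 60.6| / 12.5 = 0.9840
Noncentrality parameter: δ = d·√(n/2) = 0.9840 × √(16/2) = 2.7832
Critical value for a two-sided test at α = 0.05: z_{α/2} = 1.960.
Power = Φ(δ − 1.960) + Φ(−δ − 1.960) = Φ(0.823) + Φ(-4.743) = 0.7948 + 0.0000 = 0.7948.

Power ≈ 0.795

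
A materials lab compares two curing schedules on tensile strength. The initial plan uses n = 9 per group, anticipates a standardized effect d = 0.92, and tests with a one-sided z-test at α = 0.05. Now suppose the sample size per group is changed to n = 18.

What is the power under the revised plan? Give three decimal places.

Power ≈ 0.868

With n = 18 per group: δ = d·√(n/2) = 0.92 × √(18/2) = 2.7600. Critical value z_{0.05} = 1.645.
Revised power = Φ(δ − 1.645) = Φ(1.115) = 0.8676.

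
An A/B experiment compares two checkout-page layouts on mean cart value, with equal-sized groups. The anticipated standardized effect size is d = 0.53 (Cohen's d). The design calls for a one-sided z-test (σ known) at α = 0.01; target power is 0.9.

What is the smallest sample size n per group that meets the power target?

Set Φ(δ − 2.326) = 0.9; then δ − 2.326 = Φ⁻¹(0.9) = 1.282, giving δ = 3.608.
δ = d·√(n/2) ⇒ n = 2(δ/d)² = 2 × (3.608 / 0.53)² = 92.68.
Rounding up, n = 93 per group.

n = 93 per group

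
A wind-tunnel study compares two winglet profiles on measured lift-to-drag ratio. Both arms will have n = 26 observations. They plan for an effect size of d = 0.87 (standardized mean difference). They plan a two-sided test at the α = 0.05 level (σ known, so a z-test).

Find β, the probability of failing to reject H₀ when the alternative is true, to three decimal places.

Noncentrality parameter: δ = d·√(n/2) = 0.87 × √(26/2) = 3.1368
Critical value for a two-sided test at α = 0.05: z_{α/2} = 1.960.
Power = Φ(δ − 1.960) + Φ(−δ − 1.960) = Φ(1.177) + Φ(-5.097) = 0.8804 + 0.0000 = 0.8804.
Type II error: β = 1 − power = 1 − 0.8804 = 0.1196.

β ≈ 0.120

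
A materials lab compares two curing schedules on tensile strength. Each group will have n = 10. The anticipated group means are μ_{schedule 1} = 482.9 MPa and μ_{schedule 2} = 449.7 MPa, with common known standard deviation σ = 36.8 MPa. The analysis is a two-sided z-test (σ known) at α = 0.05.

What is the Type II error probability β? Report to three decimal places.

Standardized effect: d = |μ_{schedule 1} − μ_{schedule 2}| / σ = |482.9 − 449.7| / 36.8 = 0.9022
Noncentrality parameter: λ = d·√(n/2) = 0.9022 × √(10/2) = 2.0173
Critical value for a two-sided test at α = 0.05: z_{α/2} = 1.960.
Power = Φ(λ − 1.960) + Φ(−λ − 1.960) = Φ(0.057) + Φ(-3.977) = 0.5229 + 0.0000 = 0.5229.
Type II error: β = 1 − power = 1 − 0.5229 = 0.4771.

β ≈ 0.477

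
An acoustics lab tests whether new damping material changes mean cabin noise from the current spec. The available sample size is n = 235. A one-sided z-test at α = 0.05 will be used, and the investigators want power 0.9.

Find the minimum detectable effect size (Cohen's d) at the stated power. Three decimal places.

d ≈ 0.191

Need Φ(δ − 1.645) = 0.9, so δ = 1.645 + 1.282 = 2.926.
δ = d·√n ⇒ d = δ/√n = 2.926/√235 = 0.1909.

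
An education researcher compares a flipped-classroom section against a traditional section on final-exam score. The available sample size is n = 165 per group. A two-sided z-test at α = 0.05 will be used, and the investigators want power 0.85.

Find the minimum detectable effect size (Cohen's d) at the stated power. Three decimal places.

Need Φ(δ − 1.960) = 0.85, so δ = 1.960 + 1.036 = 2.996.
(The second rejection-region term Φ(−δ − z_{α/2}) is negligible and dropped.)
δ = d·√(n/2) ⇒ d = δ/√(n/2) = 2.996/√(165/2) = 0.3299.

d ≈ 0.330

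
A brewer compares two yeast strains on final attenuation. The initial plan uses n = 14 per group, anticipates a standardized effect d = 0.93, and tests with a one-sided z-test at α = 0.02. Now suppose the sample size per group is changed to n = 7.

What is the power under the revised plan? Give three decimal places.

Power ≈ 0.377

With n = 7 per group: δ = d·√(n/2) = 0.93 × √(7/2) = 1.7399. Critical value z_{0.02} = 2.054.
Revised power = P(Z > 2.054 − δ) = Φ(-0.314) = 0.3768.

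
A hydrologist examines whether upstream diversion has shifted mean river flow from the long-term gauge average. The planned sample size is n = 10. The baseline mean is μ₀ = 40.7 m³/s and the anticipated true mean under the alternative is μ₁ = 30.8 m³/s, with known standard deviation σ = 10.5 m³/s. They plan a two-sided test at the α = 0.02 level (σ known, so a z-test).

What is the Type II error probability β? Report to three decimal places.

β ≈ 0.256

Standardized effect: d = |μ₁ − μ₀| / σ = |30.8 − 40.7| / 10.5 = 0.9429
Noncentrality parameter: δ = d·√n = 0.9429 × √10 = 2.9816
Critical value for a two-sided test at α = 0.02: z_{α/2} = 2.326.
Power = Φ(δ − 2.326) + Φ(−δ − 2.326) = Φ(0.655) + Φ(-5.308) = 0.7438 + 0.0000 = 0.7438.
Type II error: β = 1 − power = 1 − 0.7438 = 0.2562.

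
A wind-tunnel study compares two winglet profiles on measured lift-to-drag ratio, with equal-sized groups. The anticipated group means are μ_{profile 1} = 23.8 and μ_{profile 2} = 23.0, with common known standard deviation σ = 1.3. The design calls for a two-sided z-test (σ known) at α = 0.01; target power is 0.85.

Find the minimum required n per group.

n = 69 per group

Standardized effect: d = |μ_{profile 1} − μ_{profile 2}| / σ = |23.8 − 23.0| / 1.3 = 0.6154
Set Φ(δ − 2.576) = 0.85; then δ − 2.576 = Φ⁻¹(0.85) = 1.036, giving δ = 3.612.
(For δ > 0 the lower-tail rejection region contributes negligibly to power, so the one-term inversion is standard.)
δ = d·√(n/2) ⇒ n = 2(δ/d)² = 2 × (3.612 / 0.6154)² = 68.91.
Round up to the next whole unit.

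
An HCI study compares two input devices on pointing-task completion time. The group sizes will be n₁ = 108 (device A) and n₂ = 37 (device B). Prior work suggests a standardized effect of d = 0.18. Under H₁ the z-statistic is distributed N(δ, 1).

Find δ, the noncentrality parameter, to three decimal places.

δ ≈ 0.945

δ = d / √(1/n₁ + 1/n₂) = 0.18 / √(1/108 + 1/37) = 0.9449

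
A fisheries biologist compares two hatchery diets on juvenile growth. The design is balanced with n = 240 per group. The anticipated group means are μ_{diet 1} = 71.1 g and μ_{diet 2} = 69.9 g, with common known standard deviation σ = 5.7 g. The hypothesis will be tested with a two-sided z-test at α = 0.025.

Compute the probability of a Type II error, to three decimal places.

Standardized effect: d = |μ_{diet 1} − μ_{diet 2}| / σ = |71.1 − 69.9| / 5.7 = 0.2105
Noncentrality parameter: δ = d·√(n/2) = 0.2105 × √(240/2) = 2.3062
Two-sided α = 0.025 → critical value z_{0.0125} = 2.241.
Power = Φ(δ − 2.241) + Φ(−δ − 2.241) = Φ(0.065) + Φ(-4.548) = 0.5258 + 0.0000 = 0.5258.
Type II error: β = 1 − power = 1 − 0.5258 = 0.4742.

β ≈ 0.474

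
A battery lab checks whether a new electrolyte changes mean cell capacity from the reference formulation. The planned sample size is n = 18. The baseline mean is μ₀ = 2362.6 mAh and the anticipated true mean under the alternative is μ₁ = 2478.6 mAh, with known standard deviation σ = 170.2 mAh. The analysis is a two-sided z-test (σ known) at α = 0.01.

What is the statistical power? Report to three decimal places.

Power ≈ 0.624

Standardized effect: d = |μ₁ − μ₀| / σ = |2478.6 − 2362.6| / 170.2 = 0.6816
Noncentrality parameter: λ = d·√n = 0.6816 × √18 = 2.8916
Critical value for a two-sided test at α = 0.01: z_{α/2} = 2.576.
Power = Φ(λ − 2.576) + Φ(−λ − 2.576) = Φ(0.316) + Φ(-5.467) = 0.6239 + 0.0000 = 0.6239.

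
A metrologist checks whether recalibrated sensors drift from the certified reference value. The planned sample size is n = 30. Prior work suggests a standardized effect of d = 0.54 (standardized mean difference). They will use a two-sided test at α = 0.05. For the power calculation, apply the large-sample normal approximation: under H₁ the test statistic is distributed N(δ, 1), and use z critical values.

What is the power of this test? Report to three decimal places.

Power ≈ 0.841

Noncentrality parameter: λ = d·√n = 0.54 × √30 = 2.9577
Two-sided α = 0.05 → critical value z_{0.025} = 1.960.
Power = Φ(λ − 1.960) + Φ(−λ − 1.960) = Φ(0.998) + Φ(-4.918) = 0.8408 + 0.0000 = 0.8408.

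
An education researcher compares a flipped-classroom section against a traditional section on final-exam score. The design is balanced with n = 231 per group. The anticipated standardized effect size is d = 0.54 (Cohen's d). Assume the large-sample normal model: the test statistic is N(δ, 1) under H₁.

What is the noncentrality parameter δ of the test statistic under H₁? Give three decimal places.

The noncentrality parameter scales effect size by the design's sample-size factor: δ = d·√(n/2) = 0.54 × √(231/2) = 5.8034

δ ≈ 5.803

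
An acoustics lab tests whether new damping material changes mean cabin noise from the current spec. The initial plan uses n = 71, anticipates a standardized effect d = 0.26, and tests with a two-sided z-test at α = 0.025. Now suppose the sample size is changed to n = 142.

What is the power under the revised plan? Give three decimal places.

Power ≈ 0.804

With n = 142: δ = d·√n = 0.26 × √142 = 3.0983. Critical value z_{0.0125} = 2.241.
Revised power = Φ(δ − 2.241) + Φ(−δ − 2.241) = Φ(0.857) + Φ(-5.340) = 0.8042 + 0.0000 = 0.8042.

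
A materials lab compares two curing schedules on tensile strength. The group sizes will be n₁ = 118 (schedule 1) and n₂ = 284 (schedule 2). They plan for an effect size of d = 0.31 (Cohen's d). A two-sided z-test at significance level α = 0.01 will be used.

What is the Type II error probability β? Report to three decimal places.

β ≈ 0.400

Noncentrality parameter: δ = d / √(1/n₁ + 1/n₂) = 0.31 / √(1/118 + 1/284) = 2.8304
Two-sided α = 0.01 → critical value z_{0.005} = 2.576.
Power = Φ(δ − 2.576) + Φ(−δ − 2.576) = Φ(0.255) + Φ(-5.406) = 0.6005 + 0.0000 = 0.6005.
Type II error: β = 1 − power = 1 − 0.6005 = 0.3995.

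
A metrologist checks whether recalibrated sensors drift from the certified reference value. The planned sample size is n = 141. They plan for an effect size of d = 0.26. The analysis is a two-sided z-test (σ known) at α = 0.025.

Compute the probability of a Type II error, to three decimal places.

β ≈ 0.199

Noncentrality parameter: λ = d·√n = 0.26 × √141 = 3.0873
Two-sided α = 0.025 → critical value z_{0.0125} = 2.241.
Power = Φ(λ − 2.241) + Φ(−λ − 2.241) = Φ(0.846) + Φ(-5.329) = 0.8012 + 0.0000 = 0.8012.
Type II error: β = 1 − power = 1 − 0.8012 = 0.1988.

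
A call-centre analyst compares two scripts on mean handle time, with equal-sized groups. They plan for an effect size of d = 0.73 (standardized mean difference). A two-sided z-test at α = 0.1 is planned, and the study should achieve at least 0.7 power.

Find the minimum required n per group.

Set Φ(δ − 1.645) = 0.7; then δ − 1.645 = Φ⁻¹(0.7) = 0.524, giving δ = 2.169.
(Ignoring the negligible lower-tail rejection probability gives the usual closed-form inversion.)
δ = d·√(n/2) ⇒ n = 2(δ/d)² = 2 × (2.169 / 0.73)² = 17.66.
Rounding up, n = 18 per group.

n = 18 per group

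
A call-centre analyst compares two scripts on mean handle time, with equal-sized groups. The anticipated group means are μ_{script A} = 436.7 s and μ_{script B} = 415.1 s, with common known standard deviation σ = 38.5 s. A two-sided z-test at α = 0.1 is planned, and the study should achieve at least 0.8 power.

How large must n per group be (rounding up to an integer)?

n = 40 per group

Standardized effect: d = |μ_{script A} − μ_{script B}| / σ = |436.7 − 415.1| / 38.5 = 0.5610
For power 0.8 need Φ(δ − z_{0.05}) = 0.8, so δ = z_{0.05} + z_{0.20} = 1.645 + 0.842 = 2.486.
(Ignoring the negligible lower-tail rejection probability gives the usual closed-form inversion.)
δ = d·√(n/2) ⇒ n = 2(δ/d)² = 2 × (2.486 / 0.5610)² = 39.28.
Round up to the next whole unit.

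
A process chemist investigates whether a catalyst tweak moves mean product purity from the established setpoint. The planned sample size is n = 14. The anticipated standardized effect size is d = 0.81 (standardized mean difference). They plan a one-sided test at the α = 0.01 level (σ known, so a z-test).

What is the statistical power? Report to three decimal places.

Power ≈ 0.759

Noncentrality parameter: δ = d·√n = 0.81 × √14 = 3.0307
Critical value for a one-sided test at α = 0.01: z_α = 2.326.
Power = P(Z > 2.326 − δ) = Φ(0.704) = 0.7594.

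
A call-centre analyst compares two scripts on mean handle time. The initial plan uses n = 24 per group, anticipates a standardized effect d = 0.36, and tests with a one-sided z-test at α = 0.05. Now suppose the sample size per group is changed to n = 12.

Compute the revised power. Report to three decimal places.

Power ≈ 0.223

With n = 12 per group: δ = d·√(n/2) = 0.36 × √(12/2) = 0.8818. Critical value z_{0.05} = 1.645.
Revised power = P(Z > 1.645 − δ) = Φ(-0.763) = 0.2227.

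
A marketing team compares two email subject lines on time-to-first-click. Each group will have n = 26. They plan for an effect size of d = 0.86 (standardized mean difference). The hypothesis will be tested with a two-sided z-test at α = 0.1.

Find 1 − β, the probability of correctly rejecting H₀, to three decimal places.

Power ≈ 0.927

Noncentrality parameter: δ = d·√(n/2) = 0.86 × √(26/2) = 3.1008
Critical value for a two-sided test at α = 0.1: z_{α/2} = 1.645.
Power = Φ(δ − 1.645) + Φ(−δ − 1.645) = Φ(1.456) + Φ(-4.746) = 0.9273 + 0.0000 = 0.9273.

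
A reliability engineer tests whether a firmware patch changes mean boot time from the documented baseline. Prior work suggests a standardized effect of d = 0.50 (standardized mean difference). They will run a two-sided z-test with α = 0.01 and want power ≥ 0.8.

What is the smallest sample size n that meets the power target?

n = 47

Set Φ(δ − 2.576) = 0.8; then δ − 2.576 = Φ⁻¹(0.8) = 0.842, giving δ = 3.417.
(For δ > 0 the lower-tail rejection region contributes negligibly to power, so the one-term inversion is standard.)
δ = d·√n ⇒ n = (δ/d)² = (3.417 / 0.50)² = 46.72.
Round up to the next whole unit.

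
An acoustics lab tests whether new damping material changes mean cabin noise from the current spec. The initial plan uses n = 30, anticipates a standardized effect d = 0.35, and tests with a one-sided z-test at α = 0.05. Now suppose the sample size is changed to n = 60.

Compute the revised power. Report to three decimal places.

With n = 60: δ = d·√n = 0.35 × √60 = 2.7111. Critical value z_{0.05} = 1.645.
Revised power = P(Z > 1.645 − δ) = Φ(1.066) = 0.8568.

Power ≈ 0.857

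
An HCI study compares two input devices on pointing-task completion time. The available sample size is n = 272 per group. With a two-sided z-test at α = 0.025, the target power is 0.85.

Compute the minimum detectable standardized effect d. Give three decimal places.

d ≈ 0.281

Need Φ(δ − 2.241) = 0.85, so δ = 2.241 + 1.036 = 3.278.
(Lower-tail contribution to power is negligible for δ > 0.)
δ = d·√(n/2) ⇒ d = δ/√(n/2) = 3.278/√(272/2) = 0.2811.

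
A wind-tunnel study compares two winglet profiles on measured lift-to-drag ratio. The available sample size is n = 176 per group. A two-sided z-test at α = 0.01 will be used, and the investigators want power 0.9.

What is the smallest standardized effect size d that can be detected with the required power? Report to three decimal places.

Need Φ(δ − 2.576) = 0.9, so δ = 2.576 + 1.282 = 3.857.
(Lower-tail contribution to power is negligible for δ > 0.)
δ = d·√(n/2) ⇒ d = δ/√(n/2) = 3.857/√(176/2) = 0.4112.

d ≈ 0.411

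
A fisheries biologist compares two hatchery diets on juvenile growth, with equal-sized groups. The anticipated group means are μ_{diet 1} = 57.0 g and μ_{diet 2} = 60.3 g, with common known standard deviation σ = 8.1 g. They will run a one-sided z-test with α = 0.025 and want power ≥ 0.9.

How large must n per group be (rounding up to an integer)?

Standardized effect: d = |μ_{diet 1} − μ_{diet 2}| / σ = |57.0 − 60.3| / 8.1 = 0.4074
For power 0.9 need Φ(δ − z_{0.025}) = 0.9, so δ = z_{0.025} + z_{0.10} = 1.960 + 1.282 = 3.242.
δ = d·√(n/2) ⇒ n = 2(δ/d)² = 2 × (3.242 / 0.4074)² = 126.61.
Rounding up, n = 127 per group.

n = 127 per group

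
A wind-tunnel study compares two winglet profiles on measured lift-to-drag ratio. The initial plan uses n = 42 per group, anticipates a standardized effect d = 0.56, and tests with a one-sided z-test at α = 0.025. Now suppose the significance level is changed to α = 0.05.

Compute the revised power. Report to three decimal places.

Power ≈ 0.822

δ = d·√(n/2) = 0.56 × √(42/2) = 2.5662 (unchanged). New critical value: z_{0.05} = 1.645.
Revised power = Φ(δ − 1.645) = Φ(0.921) = 0.8216.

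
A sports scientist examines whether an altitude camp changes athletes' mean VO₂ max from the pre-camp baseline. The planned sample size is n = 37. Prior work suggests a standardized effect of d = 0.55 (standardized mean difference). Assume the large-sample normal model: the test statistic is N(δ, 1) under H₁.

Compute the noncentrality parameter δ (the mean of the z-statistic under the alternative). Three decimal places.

δ ≈ 3.346

δ = d·√n = 0.55 × √37 = 3.3455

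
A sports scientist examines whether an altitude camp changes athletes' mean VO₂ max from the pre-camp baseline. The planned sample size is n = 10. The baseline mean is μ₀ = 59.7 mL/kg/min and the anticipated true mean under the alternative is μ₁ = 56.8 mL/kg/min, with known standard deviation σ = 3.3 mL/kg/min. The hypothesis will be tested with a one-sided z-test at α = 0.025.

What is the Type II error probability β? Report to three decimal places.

β ≈ 0.206

Standardized effect: d = |μ₁ − μ₀| / σ = |56.8 − 59.7| / 3.3 = 0.8788
Noncentrality parameter: δ = d·√n = 0.8788 × √10 = 2.7790
Critical value for a one-sided test at α = 0.025: z_α = 1.960.
Power = Φ(δ − 1.960) = Φ(0.819) = 0.7936.
Type II error: β = 1 − power = 1 − 0.7936 = 0.2064.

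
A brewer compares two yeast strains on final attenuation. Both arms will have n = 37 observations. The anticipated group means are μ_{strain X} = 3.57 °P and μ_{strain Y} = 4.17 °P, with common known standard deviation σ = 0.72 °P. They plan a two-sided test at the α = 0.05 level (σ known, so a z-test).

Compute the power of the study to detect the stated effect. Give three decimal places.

Power ≈ 0.948

Standardized effect: d = |μ_{strain X} − μ_{strain Y}| / σ = |3.57 − 4.17| / 0.72 = 0.8333
Noncentrality parameter: δ = d·√(n/2) = 0.8333 × √(37/2) = 3.5843
Two-sided α = 0.05 → critical value z_{0.025} = 1.960.
Power = Φ(δ − 1.960) + Φ(−δ − 1.960) = Φ(1.624) + Φ(-5.544) = 0.9478 + 0.0000 = 0.9478.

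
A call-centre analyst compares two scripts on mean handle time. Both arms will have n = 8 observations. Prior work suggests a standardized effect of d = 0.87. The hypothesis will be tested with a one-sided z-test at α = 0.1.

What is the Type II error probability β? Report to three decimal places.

Noncentrality parameter: δ = d·√(n/2) = 0.87 × √(8/2) = 1.7400
One-sided α = 0.1 → critical value z_{0.1} = 1.282.
Power = P(Z > 1.282 − δ) = Φ(0.458) = 0.6767.
Type II error: β = 1 − power = 1 − 0.6767 = 0.3233.

β ≈ 0.323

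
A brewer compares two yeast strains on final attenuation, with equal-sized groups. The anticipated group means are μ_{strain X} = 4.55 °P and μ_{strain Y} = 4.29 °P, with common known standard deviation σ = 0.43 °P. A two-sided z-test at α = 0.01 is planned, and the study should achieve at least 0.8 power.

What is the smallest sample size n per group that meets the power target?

Standardized effect: d = |μ_{strain X} − μ_{strain Y}| / σ = |4.55 − 4.29| / 0.43 = 0.6047
For power 0.8 need Φ(δ − z_{0.005}) = 0.8, so δ = z_{0.005} + z_{0.20} = 2.576 + 0.842 = 3.417.
(For δ > 0 the lower-tail rejection region contributes negligibly to power, so the one-term inversion is standard.)
δ = d·√(n/2) ⇒ n = 2(δ/d)² = 2 × (3.417 / 0.6047)² = 63.89.
Rounding up, n = 64 per group.

n = 64 per group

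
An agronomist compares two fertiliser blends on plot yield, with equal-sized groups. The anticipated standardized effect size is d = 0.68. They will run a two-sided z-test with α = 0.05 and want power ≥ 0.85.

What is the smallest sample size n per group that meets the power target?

n = 39 per group

For power 0.85 need Φ(δ − z_{0.025}) = 0.85, so δ = z_{0.025} + z_{0.15} = 1.960 + 1.036 = 2.996.
(Ignoring the negligible lower-tail rejection probability gives the usual closed-form inversion.)
δ = d·√(n/2) ⇒ n = 2(δ/d)² = 2 × (2.996 / 0.68)² = 38.83.
Rounding up, n = 39 per group.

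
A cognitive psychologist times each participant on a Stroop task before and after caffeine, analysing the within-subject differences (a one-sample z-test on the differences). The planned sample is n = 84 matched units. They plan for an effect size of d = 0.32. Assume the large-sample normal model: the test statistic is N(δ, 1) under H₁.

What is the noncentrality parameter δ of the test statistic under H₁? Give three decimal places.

δ = d·√n = 0.32 × √84 = 2.9328

δ ≈ 2.933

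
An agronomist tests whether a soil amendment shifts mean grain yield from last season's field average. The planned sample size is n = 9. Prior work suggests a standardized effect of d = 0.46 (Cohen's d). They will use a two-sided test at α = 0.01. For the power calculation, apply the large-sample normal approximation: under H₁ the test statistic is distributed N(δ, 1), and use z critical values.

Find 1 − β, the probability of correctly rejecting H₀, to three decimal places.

Noncentrality parameter: δ = d·√n = 0.46 × √9 = 1.3800
Two-sided α = 0.01 → critical value z_{0.005} = 2.576.
Power = Φ(δ − 2.576) + Φ(−δ − 2.576) = Φ(-1.196) + Φ(-3.956) = 0.1159 + 0.0000 = 0.1159.

Power ≈ 0.116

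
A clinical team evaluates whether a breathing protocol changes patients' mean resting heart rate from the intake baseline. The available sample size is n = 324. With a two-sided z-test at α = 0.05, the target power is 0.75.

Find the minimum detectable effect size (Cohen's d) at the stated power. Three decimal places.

Required noncentrality: δ = z_{0.025} + z_{0.25} = 1.960 + 0.674 = 2.634.
(The second rejection-region term Φ(−δ − z_{α/2}) is negligible and dropped.)
δ = d·√n ⇒ d = δ/√n = 2.634/√324 = 0.1464.

d ≈ 0.146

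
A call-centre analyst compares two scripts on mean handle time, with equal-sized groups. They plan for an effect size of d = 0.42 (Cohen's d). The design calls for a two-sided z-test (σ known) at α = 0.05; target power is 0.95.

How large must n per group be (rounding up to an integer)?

For power 0.95 need Φ(δ − z_{0.025}) = 0.95, so δ = z_{0.025} + z_{0.05} = 1.960 + 1.645 = 3.605.
(Ignoring the negligible lower-tail rejection probability gives the usual closed-form inversion.)
δ = d·√(n/2) ⇒ n = 2(δ/d)² = 2 × (3.605 / 0.42)² = 147.33.
Round up to the next whole unit.

n = 148 per group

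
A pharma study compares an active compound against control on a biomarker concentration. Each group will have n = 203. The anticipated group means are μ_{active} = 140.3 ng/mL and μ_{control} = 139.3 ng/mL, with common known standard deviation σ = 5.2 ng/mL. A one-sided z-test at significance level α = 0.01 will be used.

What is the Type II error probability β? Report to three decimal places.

β ≈ 0.651

Standardized effect: d = |μ_{active} − μ_{control}| / σ = |140.3 − 139.3| / 5.2 = 0.1923
Noncentrality parameter: δ = d·√(n/2) = 0.1923 × √(203/2) = 1.9374
One-sided α = 0.01 → critical value z_{0.01} = 2.326.
Power = P(Z > 2.326 − δ) = Φ(-0.389) = 0.3487.
Type II error: β = 1 − power = 1 − 0.3487 = 0.6513.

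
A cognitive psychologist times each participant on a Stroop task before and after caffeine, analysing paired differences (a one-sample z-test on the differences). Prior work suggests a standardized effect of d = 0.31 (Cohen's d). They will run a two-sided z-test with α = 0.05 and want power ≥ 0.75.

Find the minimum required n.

Set Φ(δ − 1.960) = 0.75; then δ − 1.960 = Φ⁻¹(0.75) = 0.674, giving δ = 2.634.
(For δ > 0 the lower-tail rejection region contributes negligibly to power, so the one-term inversion is standard.)
δ = d·√n ⇒ n = (δ/d)² = (2.634 / 0.31)² = 72.22.
Round up to the next whole unit.

n = 73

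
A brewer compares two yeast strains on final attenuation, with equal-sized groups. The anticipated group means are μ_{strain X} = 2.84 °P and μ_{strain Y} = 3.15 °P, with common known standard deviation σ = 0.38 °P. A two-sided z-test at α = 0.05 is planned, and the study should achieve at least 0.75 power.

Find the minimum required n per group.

Standardized effect: d = |μ_{strain X} − μ_{strain Y}| / σ = |2.84 − 3.15| / 0.38 = 0.8158
Set Φ(δ − 1.960) = 0.75; then δ − 1.960 = Φ⁻¹(0.75) = 0.674, giving δ = 2.634.
(Ignoring the negligible lower-tail rejection probability gives the usual closed-form inversion.)
δ = d·√(n/2) ⇒ n = 2(δ/d)² = 2 × (2.634 / 0.8158)² = 20.86.
Round up to the next whole unit.

n = 21 per group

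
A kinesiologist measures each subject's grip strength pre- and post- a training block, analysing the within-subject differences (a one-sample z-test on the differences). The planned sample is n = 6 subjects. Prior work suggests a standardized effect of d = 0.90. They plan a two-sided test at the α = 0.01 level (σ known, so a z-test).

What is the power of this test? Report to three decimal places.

Power ≈ 0.355

Noncentrality parameter: λ = d·√n = 0.90 × √6 = 2.2045
Two-sided α = 0.01 → critical value z_{0.005} = 2.576.
Power = Φ(λ − 2.576) + Φ(−λ − 2.576) = Φ(-0.371) + Φ(-4.780) = 0.3552 + 0.0000 = 0.3552.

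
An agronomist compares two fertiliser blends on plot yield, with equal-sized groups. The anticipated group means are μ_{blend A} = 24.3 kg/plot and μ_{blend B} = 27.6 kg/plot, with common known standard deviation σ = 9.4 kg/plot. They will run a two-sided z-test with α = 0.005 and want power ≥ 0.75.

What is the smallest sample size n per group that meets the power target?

n = 197 per group

Standardized effect: d = |μ_{blend A} − μ_{blend B}| / σ = |24.3 − 27.6| / 9.4 = 0.3511
Set Φ(δ − 2.807) = 0.75; then δ − 2.807 = Φ⁻¹(0.75) = 0.674, giving δ = 3.482.
(The Φ(−δ − z_{α/2}) term is vanishingly small for δ > 0 and is dropped in the standard sample-size formula.)
δ = d·√(n/2) ⇒ n = 2(δ/d)² = 2 × (3.482 / 0.3511)² = 196.70.
Round up to the next whole unit.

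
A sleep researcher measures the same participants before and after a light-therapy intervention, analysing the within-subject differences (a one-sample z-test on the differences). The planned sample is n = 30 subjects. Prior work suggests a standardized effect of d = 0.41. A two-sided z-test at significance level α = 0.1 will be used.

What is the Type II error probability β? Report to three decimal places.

Noncentrality parameter: δ = d·√n = 0.41 × √30 = 2.2457
Critical value for a two-sided test at α = 0.1: z_{α/2} = 1.645.
Power = Φ(δ − 1.645) + Φ(−δ − 1.645) = Φ(0.601) + Φ(-3.891) = 0.7260 + 0.0001 = 0.7261.
Type II error: β = 1 − power = 1 − 0.7261 = 0.2739.

β ≈ 0.274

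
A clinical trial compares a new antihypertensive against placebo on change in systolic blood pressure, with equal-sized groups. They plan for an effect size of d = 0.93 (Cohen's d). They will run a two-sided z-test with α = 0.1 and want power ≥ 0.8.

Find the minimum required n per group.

Set Φ(δ − 1.645) = 0.8; then δ − 1.645 = Φ⁻¹(0.8) = 0.842, giving δ = 2.486.
(For δ > 0 the lower-tail rejection region contributes negligibly to power, so the one-term inversion is standard.)
δ = d·√(n/2) ⇒ n = 2(δ/d)² = 2 × (2.486 / 0.93)² = 14.30.
Round up to the next whole unit.

n = 15 per group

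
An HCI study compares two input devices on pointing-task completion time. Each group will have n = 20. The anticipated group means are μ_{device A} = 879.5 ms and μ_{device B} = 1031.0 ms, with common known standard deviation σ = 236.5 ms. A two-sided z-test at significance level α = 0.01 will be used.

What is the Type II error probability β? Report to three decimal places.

Standardized effect: d = |μ_{device A} − μ_{device B}| / σ = |879.5 − 1031.0| / 236.5 = 0.6406
Noncentrality parameter: λ = d·√(n/2) = 0.6406 × √(20/2) = 2.0257
Two-sided α = 0.01 → critical value z_{0.005} = 2.576.
Power = Φ(λ − 2.576) + Φ(−λ − 2.576) = Φ(-0.550) + Φ(-4.602) = 0.2911 + 0.0000 = 0.2911.
Type II error: β = 1 − power = 1 − 0.2911 = 0.7089.

β ≈ 0.709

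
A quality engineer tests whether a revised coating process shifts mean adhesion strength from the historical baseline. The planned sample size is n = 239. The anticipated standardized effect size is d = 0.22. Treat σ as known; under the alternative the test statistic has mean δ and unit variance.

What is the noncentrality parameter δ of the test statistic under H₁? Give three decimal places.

δ ≈ 3.401

The noncentrality parameter scales effect size by the design's sample-size factor: δ = d·√n = 0.22 × √239 = 3.4011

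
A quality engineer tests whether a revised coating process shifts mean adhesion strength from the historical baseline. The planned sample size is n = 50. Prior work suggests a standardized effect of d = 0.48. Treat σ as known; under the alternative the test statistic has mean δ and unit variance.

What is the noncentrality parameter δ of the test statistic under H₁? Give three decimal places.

The noncentrality parameter scales effect size by the design's sample-size factor: δ = d·√n = 0.48 × √50 = 3.3941

δ ≈ 3.394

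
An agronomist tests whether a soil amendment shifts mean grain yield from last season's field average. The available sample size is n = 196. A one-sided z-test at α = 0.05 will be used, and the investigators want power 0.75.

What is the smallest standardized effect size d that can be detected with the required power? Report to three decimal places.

d ≈ 0.166

Required noncentrality: δ = z_{0.05} + z_{0.25} = 1.645 + 0.674 = 2.319.
δ = d·√n ⇒ d = δ/√n = 2.319/√196 = 0.1657.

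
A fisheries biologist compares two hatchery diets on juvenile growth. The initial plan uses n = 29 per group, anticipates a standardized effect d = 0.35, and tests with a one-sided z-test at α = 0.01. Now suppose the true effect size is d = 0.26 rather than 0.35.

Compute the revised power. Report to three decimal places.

Power ≈ 0.091

With d = 0.26: δ = d·√(n/2) = 0.26 × √(29/2) = 0.9901. Critical value z_{0.01} = 2.326.
Revised power = Φ(δ − 2.326) = Φ(-1.336) = 0.0907.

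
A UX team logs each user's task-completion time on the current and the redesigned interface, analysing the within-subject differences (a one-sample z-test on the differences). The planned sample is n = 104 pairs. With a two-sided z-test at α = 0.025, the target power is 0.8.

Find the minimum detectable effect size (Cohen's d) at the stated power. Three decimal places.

Need Φ(δ − 2.241) = 0.8, so δ = 2.241 + 0.842 = 3.083.
(The second rejection-region term Φ(−δ − z_{α/2}) is negligible and dropped.)
δ = d·√n ⇒ d = δ/√n = 3.083/√104 = 0.3023.

d ≈ 0.302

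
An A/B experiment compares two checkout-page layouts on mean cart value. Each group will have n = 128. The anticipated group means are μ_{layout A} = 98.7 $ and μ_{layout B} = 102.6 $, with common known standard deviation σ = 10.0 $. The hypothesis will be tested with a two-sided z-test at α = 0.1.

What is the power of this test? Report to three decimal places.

Power ≈ 0.930

Standardized effect: d = |μ_{layout A} − μ_{layout B}| / σ = |98.7 − 102.6| / 10.0 = 0.3900
Noncentrality parameter: δ = d·√(n/2) = 0.3900 × √(128/2) = 3.1200
Critical value for a two-sided test at α = 0.1: z_{α/2} = 1.645.
Power = Φ(δ − 1.645) + Φ(−δ − 1.645) = Φ(1.475) + Φ(-4.765) = 0.9299 + 0.0000 = 0.9299.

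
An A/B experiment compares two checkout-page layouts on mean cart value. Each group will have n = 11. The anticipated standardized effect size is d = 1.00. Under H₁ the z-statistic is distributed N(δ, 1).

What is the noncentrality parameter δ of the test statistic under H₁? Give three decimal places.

δ ≈ 2.345

The noncentrality parameter scales effect size by the design's sample-size factor: δ = d·√(n/2) = 1.00 × √(11/2) = 2.3452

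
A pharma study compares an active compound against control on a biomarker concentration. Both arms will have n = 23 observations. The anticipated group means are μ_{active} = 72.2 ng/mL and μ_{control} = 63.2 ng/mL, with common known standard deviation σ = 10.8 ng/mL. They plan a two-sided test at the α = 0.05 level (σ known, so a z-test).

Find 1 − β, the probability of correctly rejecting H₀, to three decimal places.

Standardized effect: d = |μ_{active} − μ_{control}| / σ = |72.2 − 63.2| / 10.8 = 0.8333
Noncentrality parameter: δ = d·√(n/2) = 0.8333 × √(23/2) = 2.8260
Two-sided α = 0.05 → critical value z_{0.025} = 1.960.
Power = Φ(δ − 1.960) + Φ(−δ − 1.960) = Φ(0.866) + Φ(-4.786) = 0.8068 + 0.0000 = 0.8068.

Power ≈ 0.807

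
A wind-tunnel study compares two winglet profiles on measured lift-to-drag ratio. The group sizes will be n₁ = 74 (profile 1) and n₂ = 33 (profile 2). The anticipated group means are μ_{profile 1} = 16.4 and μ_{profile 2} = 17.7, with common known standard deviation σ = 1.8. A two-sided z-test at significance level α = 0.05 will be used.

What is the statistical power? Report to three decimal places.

Power ≈ 0.932

Standardized effect: d = |μ_{profile 1} − μ_{profile 2}| / σ = |16.4 − 17.7| / 1.8 = 0.7222
Noncentrality parameter: δ = d / √(1/n₁ + 1/n₂) = 0.7222 / √(1/74 + 1/33) = 3.4503
Two-sided α = 0.05 → critical value z_{0.025} = 1.960.
Power = Φ(δ − 1.960) + Φ(−δ − 1.960) = Φ(1.490) + Φ(-5.410) = 0.9319 + 0.0000 = 0.9319.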